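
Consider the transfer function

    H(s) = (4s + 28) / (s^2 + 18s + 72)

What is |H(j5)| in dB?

|H(j5)|_dB ≈ -9.40 dB

Substitute s = j5: numerator = 28 + j20, denominator = 47 + j90.
|H(j5)| = |28 + j20| / |47 + j90| = 34.409 / 101.53 ≈ 0.3389.
In decibels: 20·log₁₀(0.3389) ≈ -9.40 dB.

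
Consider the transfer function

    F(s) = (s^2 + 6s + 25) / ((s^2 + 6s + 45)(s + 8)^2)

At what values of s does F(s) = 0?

s = -3 + 4j, -3 - 4j

Set the numerator to zero: s^2 + 6s + 25 = 0.
Factoring: (s^2 + 6s + 25) = 0.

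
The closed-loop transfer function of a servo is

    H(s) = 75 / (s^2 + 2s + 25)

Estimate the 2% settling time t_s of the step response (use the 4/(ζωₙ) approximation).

t_s ≈ 4 s

Comparing s^2 + 2s + 25 to s^2 + 2ζωₙs + ωₙ²: ωₙ = 5 rad/s and ζ = 2/(2·5) = 0.2.
ζωₙ = 2/2 = 1, so t_s ≈ 4/(ζωₙ) = 4/1 = 4 s.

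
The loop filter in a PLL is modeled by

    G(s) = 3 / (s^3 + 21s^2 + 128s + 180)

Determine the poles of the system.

s = -10, -9, -2

The poles are the roots of the denominator s^3 + 21s^2 + 128s + 180 = 0.
Trying s = -10: the polynomial evaluates to 0, so (s + 10) is a factor.
Dividing out leaves s^2 + 11s + 18 = 0.
Factoring the quadratic: (s + 9)(s + 2) = 0.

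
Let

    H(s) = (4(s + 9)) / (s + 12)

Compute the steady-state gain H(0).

H(0) = 3

Set s = 0: H(0) = (36) / (12) = 3.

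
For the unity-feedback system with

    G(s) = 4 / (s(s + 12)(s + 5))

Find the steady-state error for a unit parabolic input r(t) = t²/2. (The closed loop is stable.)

e_ss = ∞

G(s) has one pole at the origin.
This is a Type 1 system; Ka = lim_{s→0} s^2·G(s) = 0, so the steady-state error for a parabola input is infinite.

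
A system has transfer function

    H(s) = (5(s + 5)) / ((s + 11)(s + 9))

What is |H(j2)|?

Substitute s = j2: numerator = 25 + j10, denominator = 95 + j40.
|H(j2)| = |25 + j10| / |95 + j40| = 26.926 / 103.08 ≈ 0.2612.

|H(j2)| ≈ 0.2612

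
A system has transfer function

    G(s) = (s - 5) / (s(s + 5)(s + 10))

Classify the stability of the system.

marginally stable

The poles can be read from the denominator factors: s = 0, -5, -10.
Since the simple pole(s) at s = 0 lie on the jω-axis with none in the right half-plane, the system is marginally stable.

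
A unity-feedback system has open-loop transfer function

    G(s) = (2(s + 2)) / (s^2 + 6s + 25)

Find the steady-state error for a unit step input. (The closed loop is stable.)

e_ss = 0.8621

G(s) has no poles at the origin.
This is a Type 0 system. Kp = lim_{s→0} G(s) = 4/25.
e_ss = 1/(1 + Kp) = 1/(1 + 4/25) = 25/29 ≈ 0.8621.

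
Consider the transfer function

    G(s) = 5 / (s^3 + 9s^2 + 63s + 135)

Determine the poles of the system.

The poles are the roots of the denominator s^3 + 9s^2 + 63s + 135 = 0.
Trying s = -3: the polynomial evaluates to 0, so (s + 3) is a factor.
Dividing out leaves s^2 + 6s + 45 = 0.
The quadratic formula then gives s = -3 ± 6j.

s = -3 + 6j, -3 - 6j, -3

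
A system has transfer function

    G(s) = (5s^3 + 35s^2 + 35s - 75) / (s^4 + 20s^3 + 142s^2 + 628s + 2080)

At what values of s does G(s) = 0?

Set the numerator to zero: 5s^3 + 35s^2 + 35s - 75 = 0, i.e. 5·(s^3 + 7s^2 + 7s - 15) = 0.
Factoring: (s - 1)(s + 5)(s + 3) = 0.

s = 1, -5, -3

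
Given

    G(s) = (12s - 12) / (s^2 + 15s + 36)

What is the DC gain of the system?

Set s = 0: G(0) = (-12) / (36) = -1/3.

G(0) = -1/3 ≈ -0.3333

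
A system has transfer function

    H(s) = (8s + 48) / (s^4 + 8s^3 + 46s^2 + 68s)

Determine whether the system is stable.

The denominator s^4 + 8s^3 + 46s^2 + 68s factors as s(s^2 + 6s + 34)(s + 2), giving poles at s = 0, -3 + 5j, -3 - 5j, -2.
Since the simple pole(s) at s = 0 lie on the jω-axis with none in the right half-plane, the system is marginally stable.

marginally stable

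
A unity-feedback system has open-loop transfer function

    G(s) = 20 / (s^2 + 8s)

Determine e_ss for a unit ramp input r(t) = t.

e_ss = 0.4000

G(s) has one pole at the origin.
This is a Type 1 system. Kv = lim_{s→0} s·G(s) = 20/8 = 5/2.
e_ss = 1/Kv = 1/(5/2) = 2/5 ≈ 0.4000.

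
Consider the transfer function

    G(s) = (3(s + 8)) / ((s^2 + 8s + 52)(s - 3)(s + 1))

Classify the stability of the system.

unstable

The poles can be read from the denominator factors: s = -4 ± 6j, 3, -1.
Since the pole(s) at s = 3 lie in the right half-plane, the system is unstable.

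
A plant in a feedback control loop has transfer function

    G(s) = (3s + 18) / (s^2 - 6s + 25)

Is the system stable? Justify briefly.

unstable

The denominator s^2 - 6s + 25 factors as (s^2 - 6s + 25), giving poles at s = 3 + 4j, 3 - 4j.
Since the pole(s) at s = 3 + 4j, 3 - 4j lie in the right half-plane, the system is unstable.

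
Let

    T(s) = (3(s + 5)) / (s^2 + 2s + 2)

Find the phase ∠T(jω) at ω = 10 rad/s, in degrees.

At s = j10: numerator = 15 + j30, denominator = -98 + j20.
∠T = ∠num − ∠den = 63.435° − (168.47°) = -105.0°.

∠T(j10) ≈ -105.0°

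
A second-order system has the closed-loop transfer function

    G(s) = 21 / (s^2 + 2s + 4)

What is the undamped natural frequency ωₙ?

ωₙ = 2 rad/s

Compare the denominator to the standard form s^2 + 2ζωₙs + ωₙ².
ωₙ² = 4, so ωₙ = 2 rad/s.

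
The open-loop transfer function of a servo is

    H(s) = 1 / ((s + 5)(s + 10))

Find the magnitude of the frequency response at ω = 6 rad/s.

Substitute s = j6: numerator = 1, denominator = 14 + j90.
|H(j6)| = |1| / |14 + j90| = 1 / 91.082 ≈ 0.01098.

|H(j6)| ≈ 0.01098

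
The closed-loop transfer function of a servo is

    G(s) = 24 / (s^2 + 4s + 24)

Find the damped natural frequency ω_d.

ω_d ≈ 4.472 rad/s

Comparing s^2 + 4s + 24 to s^2 + 2ζωₙs + ωₙ²: ωₙ = √24 ≈ 4.899 rad/s and ζ = 4/(2·√24) ≈ 0.4082.
ζωₙ = 4/2 = 2, so ω_d = ωₙ√(1−ζ²) = √(ωₙ² − (ζωₙ)²) = √(24 − 2²) = √20 ≈ 4.472 rad/s.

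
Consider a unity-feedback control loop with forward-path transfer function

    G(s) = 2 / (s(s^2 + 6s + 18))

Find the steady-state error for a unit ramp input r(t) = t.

G(s) has one pole at the origin.
This is a Type 1 system. Kv = lim_{s→0} s·G(s) = 2/18 = 1/9.
e_ss = 1/Kv = 1/(1/9) = 9.

e_ss = 9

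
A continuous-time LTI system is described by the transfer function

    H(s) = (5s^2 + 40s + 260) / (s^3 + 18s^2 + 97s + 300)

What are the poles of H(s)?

The poles are the roots of the denominator s^3 + 18s^2 + 97s + 300 = 0.
Trying s = -12: the polynomial evaluates to 0, so (s + 12) is a factor.
Dividing out leaves s^2 + 6s + 25 = 0.
The quadratic formula then gives s = -3 ± 4j.

s = -3 ± 4j, -12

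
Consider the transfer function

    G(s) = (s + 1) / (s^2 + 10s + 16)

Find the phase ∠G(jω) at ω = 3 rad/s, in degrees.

At s = j3: numerator = 1 + j3, denominator = 7 + j30.
∠G = ∠num − ∠den = 71.565° − (76.866°) = -5.301°.

∠G(j3) ≈ -5.301°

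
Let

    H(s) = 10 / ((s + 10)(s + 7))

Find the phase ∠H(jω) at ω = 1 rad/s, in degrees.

At s = j1: numerator = 10, denominator = 69 + j17.
∠H = ∠num − ∠den = 0° − (13.841°) = -13.84°.

∠H(j1) ≈ -13.84°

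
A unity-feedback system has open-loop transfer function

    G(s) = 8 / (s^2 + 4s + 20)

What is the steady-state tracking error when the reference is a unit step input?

e_ss = 0.7143

G(s) has no poles at the origin.
This is a Type 0 system. Kp = lim_{s→0} G(s) = 8/20 = 2/5.
e_ss = 1/(1 + Kp) = 1/(1 + 2/5) = 5/7 ≈ 0.7143.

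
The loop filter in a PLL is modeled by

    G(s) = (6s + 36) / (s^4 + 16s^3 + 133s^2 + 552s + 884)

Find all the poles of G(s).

s = -4 ± 6j, -4 ± j

The poles are the roots of the denominator s^4 + 16s^3 + 133s^2 + 552s + 884 = 0.
No real roots exist; factor into two real quadratics: (s^2 + 8s + 52)(s^2 + 8s + 17) = 0.
Each quadratic gives a conjugate pair via the quadratic formula.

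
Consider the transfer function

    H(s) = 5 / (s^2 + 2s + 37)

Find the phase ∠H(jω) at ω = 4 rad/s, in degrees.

∠H(j4) ≈ -20.85°

At s = j4: numerator = 5, denominator = 21 + j8.
∠H = ∠num − ∠den = 0° − (20.854°) = -20.85°.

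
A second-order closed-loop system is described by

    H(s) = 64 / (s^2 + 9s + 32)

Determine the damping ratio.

Compare the denominator to the standard form s^2 + 2ζωₙs + ωₙ².
ωₙ² = 32, so ωₙ = √32 ≈ 5.657 rad/s.
2ζωₙ = 9, so ζ = 9/(2·√32) ≈ 0.7955.
With ζ = 0.7955 the response is underdamped.

ζ ≈ 0.7955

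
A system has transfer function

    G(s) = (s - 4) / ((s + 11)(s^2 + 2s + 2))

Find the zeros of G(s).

s = 4

Set the numerator to zero: s - 4 = 0.
So s = 4.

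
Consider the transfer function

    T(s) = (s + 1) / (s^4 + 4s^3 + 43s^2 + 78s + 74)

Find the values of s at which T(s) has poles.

s = -1 + 6j, -1 - 6j, -1 + j, -1 - j

The poles are the roots of the denominator s^4 + 4s^3 + 43s^2 + 78s + 74 = 0.
No real roots exist; factor into two real quadratics: (s^2 + 2s + 37)(s^2 + 2s + 2) = 0.
Each quadratic gives a conjugate pair via the quadratic formula.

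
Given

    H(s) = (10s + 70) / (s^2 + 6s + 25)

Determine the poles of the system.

s = -3 + 4j, -3 - 4j

The poles are the roots of the denominator s^2 + 6s + 25 = 0.
Using the quadratic formula: s = (-6 ± √(-64))/2 = -3 ± 4j.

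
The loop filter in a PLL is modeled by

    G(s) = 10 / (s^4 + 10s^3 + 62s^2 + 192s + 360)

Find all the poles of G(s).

The poles are the roots of the denominator s^4 + 10s^3 + 62s^2 + 192s + 360 = 0.
No real roots exist; factor into two real quadratics: (s^2 + 6s + 18)(s^2 + 4s + 20) = 0.
Each quadratic gives a conjugate pair via the quadratic formula.

s = -3 ± 3j, -2 ± 4j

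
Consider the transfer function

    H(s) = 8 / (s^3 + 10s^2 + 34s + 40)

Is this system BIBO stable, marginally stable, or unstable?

The denominator s^3 + 10s^2 + 34s + 40 factors as (s^2 + 6s + 10)(s + 4), giving poles at s = -3 ± j, -4.
Since all poles lie strictly in the left half-plane, the system is stable.

stable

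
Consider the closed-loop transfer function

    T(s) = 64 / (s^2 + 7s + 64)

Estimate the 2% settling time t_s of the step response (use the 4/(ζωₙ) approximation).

Comparing s^2 + 7s + 64 to s^2 + 2ζωₙs + ωₙ²: ωₙ = 8 rad/s and ζ = 7/(2·8) = 0.4375.
ζωₙ = 7/2 = 3.5, so t_s ≈ 4/(ζωₙ) = 4/3.5 ≈ 1.143 s.

t_s ≈ 1.143 s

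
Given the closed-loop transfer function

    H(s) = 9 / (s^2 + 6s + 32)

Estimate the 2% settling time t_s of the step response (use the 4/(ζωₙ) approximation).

t_s ≈ 1.333 s

Comparing s^2 + 6s + 32 to s^2 + 2ζωₙs + ωₙ²: ωₙ = √32 ≈ 5.657 rad/s and ζ = 6/(2·√32) ≈ 0.5303.
ζωₙ = 6/2 = 3, so t_s ≈ 4/(ζωₙ) = 4/3 ≈ 1.333 s.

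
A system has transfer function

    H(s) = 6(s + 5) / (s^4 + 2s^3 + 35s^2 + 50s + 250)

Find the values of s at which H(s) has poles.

The poles are the roots of the denominator s^4 + 2s^3 + 35s^2 + 50s + 250 = 0.
No real roots exist; factor into two real quadratics: (s^2 + 25)(s^2 + 2s + 10) = 0.
Each quadratic gives a conjugate pair via the quadratic formula.

s = 5j, -5j, -1 + 3j, -1 - 3j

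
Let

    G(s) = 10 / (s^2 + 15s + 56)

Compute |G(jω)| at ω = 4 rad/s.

|G(j4)| ≈ 0.1387

Substitute s = j4: numerator = 10, denominator = 40 + j60.
|G(j4)| = |10| / |40 + j60| = 10 / 72.111 ≈ 0.1387.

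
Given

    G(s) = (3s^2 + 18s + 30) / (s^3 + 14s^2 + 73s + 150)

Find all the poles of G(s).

s = -4 + 3j, -4 - 3j, -6

The poles are the roots of the denominator s^3 + 14s^2 + 73s + 150 = 0.
Trying s = -6: the polynomial evaluates to 0, so (s + 6) is a factor.
Dividing out leaves s^2 + 8s + 25 = 0.
The quadratic formula then gives s = -4 ± 3j.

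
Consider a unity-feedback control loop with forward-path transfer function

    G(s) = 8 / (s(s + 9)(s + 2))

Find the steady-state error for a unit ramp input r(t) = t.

e_ss = 2.250

G(s) has one pole at the origin.
This is a Type 1 system. Kv = lim_{s→0} s·G(s) = 8/18 = 4/9.
e_ss = 1/Kv = 1/(4/9) = 9/4 ≈ 2.250.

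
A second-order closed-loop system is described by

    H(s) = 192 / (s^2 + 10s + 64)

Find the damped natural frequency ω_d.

Comparing s^2 + 10s + 64 to s^2 + 2ζωₙs + ωₙ²: ωₙ = 8 rad/s and ζ = 10/(2·8) = 0.625.
ζωₙ = 10/2 = 5, so ω_d = ωₙ√(1−ζ²) = √(ωₙ² − (ζωₙ)²) = √(64 − 5²) = √39 ≈ 6.245 rad/s.

ω_d ≈ 6.245 rad/s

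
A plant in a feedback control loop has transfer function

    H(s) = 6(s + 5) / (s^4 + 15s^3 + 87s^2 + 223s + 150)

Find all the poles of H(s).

s = -4 + 3j, -4 - 3j, -1, -6

The poles are the roots of the denominator s^4 + 15s^3 + 87s^2 + 223s + 150 = 0.
Trying s = -1: the polynomial evaluates to 0, so (s + 1) is a factor.
Dividing out leaves s^3 + 14s^2 + 73s + 150 = 0.
This factors further as (s^2 + 8s + 25)(s + 6) = 0.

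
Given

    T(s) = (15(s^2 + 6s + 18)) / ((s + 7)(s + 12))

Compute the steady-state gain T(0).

At s = 0 each factor (s + a) contributes a and each (s^2 + bs + c) contributes c.
T(0) = 15·(18) / ((7) · (12)) = 270/84 = 45/14.

T(0) = 45/14 ≈ 3.214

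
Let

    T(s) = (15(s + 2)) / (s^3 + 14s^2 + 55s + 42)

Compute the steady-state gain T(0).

T(0) = 5/7 ≈ 0.7143

Set s = 0: T(0) = (30) / (42) = 5/7.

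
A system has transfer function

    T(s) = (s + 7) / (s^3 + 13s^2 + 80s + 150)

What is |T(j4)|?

Substitute s = j4: numerator = 7 + j4, denominator = -58 + j256.
|T(j4)| = |7 + j4| / |-58 + j256| = 8.0623 / 262.49 ≈ 0.03071.

|T(j4)| ≈ 0.03071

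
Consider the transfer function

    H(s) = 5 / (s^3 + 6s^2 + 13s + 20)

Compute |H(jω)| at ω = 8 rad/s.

|H(j8)| ≈ 0.009145

Substitute s = j8: numerator = 5, denominator = -364 - j408.
|H(j8)| = |5| / |-364 - j408| = 5 / 546.77 ≈ 0.009145.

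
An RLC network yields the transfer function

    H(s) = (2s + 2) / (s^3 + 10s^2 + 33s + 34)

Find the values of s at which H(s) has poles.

s = -2, -4 ± j

The poles are the roots of the denominator s^3 + 10s^2 + 33s + 34 = 0.
Trying s = -2: the polynomial evaluates to 0, so (s + 2) is a factor.
Dividing out leaves s^2 + 8s + 17 = 0.
The quadratic formula then gives s = -4 ± 1j.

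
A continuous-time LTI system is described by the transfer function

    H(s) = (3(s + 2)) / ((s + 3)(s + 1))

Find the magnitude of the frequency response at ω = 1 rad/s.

|H(j1)| = 1.500

Substitute s = j1: numerator = 6 + j3, denominator = 2 + j4.
|H(j1)| = |6 + j3| / |2 + j4| = 6.7082 / 4.4721 = 1.500.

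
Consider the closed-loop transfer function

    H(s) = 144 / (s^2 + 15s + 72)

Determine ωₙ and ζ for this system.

ωₙ ≈ 8.485 rad/s, ζ ≈ 0.8839

Compare the denominator to the standard form s^2 + 2ζωₙs + ωₙ².
ωₙ² = 72, so ωₙ = √72 ≈ 8.485 rad/s.
2ζωₙ = 15, so ζ = 15/(2·√72) ≈ 0.8839.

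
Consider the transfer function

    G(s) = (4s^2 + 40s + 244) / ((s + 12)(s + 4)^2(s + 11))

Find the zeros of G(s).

s = -5 + 6j, -5 - 6j

Set the numerator to zero: 4s^2 + 40s + 244 = 0, i.e. 4·(s^2 + 10s + 61) = 0.
Factoring: (s^2 + 10s + 61) = 0.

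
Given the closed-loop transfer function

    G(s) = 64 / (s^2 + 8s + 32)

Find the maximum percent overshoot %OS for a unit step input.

%OS ≈ 4.32%

Comparing s^2 + 8s + 32 to s^2 + 2ζωₙs + ωₙ²: ωₙ = √32 ≈ 5.657 rad/s and ζ = 8/(2·√32) ≈ 0.7071.
%OS = 100·exp(−πζ/√(1−ζ²)) = 100·exp(−π·0.7071/√(1−0.7071²)) ≈ 4.32%.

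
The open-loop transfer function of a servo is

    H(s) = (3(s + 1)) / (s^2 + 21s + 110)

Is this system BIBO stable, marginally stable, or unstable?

The denominator s^2 + 21s + 110 factors as (s + 11)(s + 10), giving poles at s = -11, -10.
Since all poles lie strictly in the left half-plane, the system is stable.

stable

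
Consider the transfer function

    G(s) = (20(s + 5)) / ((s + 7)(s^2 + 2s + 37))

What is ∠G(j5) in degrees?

∠G(j5) ≈ -30.34°

At s = j5: numerator = 100 + j100, denominator = 34 + j130.
∠G = ∠num − ∠den = 45° − (75.343°) = -30.34°.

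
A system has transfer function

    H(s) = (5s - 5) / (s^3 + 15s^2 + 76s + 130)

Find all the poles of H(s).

s = -5 ± j, -5

The poles are the roots of the denominator s^3 + 15s^2 + 76s + 130 = 0.
Trying s = -5: the polynomial evaluates to 0, so (s + 5) is a factor.
Dividing out leaves s^2 + 10s + 26 = 0.
The quadratic formula then gives s = -5 ± 1j.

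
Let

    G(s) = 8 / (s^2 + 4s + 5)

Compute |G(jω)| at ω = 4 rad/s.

|G(j4)| ≈ 0.4120

Substitute s = j4: numerator = 8, denominator = -11 + j16.
|G(j4)| = |8| / |-11 + j16| = 8 / 19.416 ≈ 0.4120.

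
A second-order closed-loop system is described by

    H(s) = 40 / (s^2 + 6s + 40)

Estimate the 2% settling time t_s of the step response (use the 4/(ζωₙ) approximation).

Comparing s^2 + 6s + 40 to s^2 + 2ζωₙs + ωₙ²: ωₙ = √40 ≈ 6.325 rad/s and ζ = 6/(2·√40) ≈ 0.4743.
ζωₙ = 6/2 = 3, so t_s ≈ 4/(ζωₙ) = 4/3 ≈ 1.333 s.

t_s ≈ 1.333 s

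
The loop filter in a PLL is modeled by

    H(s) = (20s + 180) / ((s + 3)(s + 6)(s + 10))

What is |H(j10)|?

|H(j10)| ≈ 0.1563

Substitute s = j10: numerator = 180 + j200, denominator = -1720 + j80.
|H(j10)| = |180 + j200| / |-1720 + j80| = 269.07 / 1721.9 ≈ 0.1563.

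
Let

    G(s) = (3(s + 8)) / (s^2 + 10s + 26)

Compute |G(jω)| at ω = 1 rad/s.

|G(j1)| ≈ 0.8983

Substitute s = j1: numerator = 24 + j3, denominator = 25 + j10.
|G(j1)| = |24 + j3| / |25 + j10| = 24.187 / 26.926 ≈ 0.8983.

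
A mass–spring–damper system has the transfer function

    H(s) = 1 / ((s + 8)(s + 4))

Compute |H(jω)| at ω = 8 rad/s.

|H(j8)| ≈ 0.009882

Substitute s = j8: numerator = 1, denominator = -32 + j96.
|H(j8)| = |1| / |-32 + j96| = 1 / 101.19 ≈ 0.009882.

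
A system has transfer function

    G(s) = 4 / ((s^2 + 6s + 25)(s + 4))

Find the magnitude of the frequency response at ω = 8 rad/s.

Substitute s = j8: numerator = 4, denominator = -540 - j120.
|G(j8)| = |4| / |-540 - j120| = 4 / 553.17 ≈ 0.007231.

|G(j8)| ≈ 0.007231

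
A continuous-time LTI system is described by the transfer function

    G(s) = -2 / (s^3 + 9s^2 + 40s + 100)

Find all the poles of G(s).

s = -5, -2 + 4j, -2 - 4j

The poles are the roots of the denominator s^3 + 9s^2 + 40s + 100 = 0.
Trying s = -5: the polynomial evaluates to 0, so (s + 5) is a factor.
Dividing out leaves s^2 + 4s + 20 = 0.
The quadratic formula then gives s = -2 ± 4j.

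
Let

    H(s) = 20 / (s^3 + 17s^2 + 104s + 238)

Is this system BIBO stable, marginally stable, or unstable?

stable

The denominator s^3 + 17s^2 + 104s + 238 factors as (s + 7)(s^2 + 10s + 34), giving poles at s = -7, -5 ± 3j.
Since all poles lie strictly in the left half-plane, the system is stable.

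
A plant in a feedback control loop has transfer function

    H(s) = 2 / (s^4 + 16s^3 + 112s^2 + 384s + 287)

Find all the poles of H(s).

s = -4 + 5j, -4 - 5j, -1, -7

The poles are the roots of the denominator s^4 + 16s^3 + 112s^2 + 384s + 287 = 0.
Trying s = -1: the polynomial evaluates to 0, so (s + 1) is a factor.
Dividing out leaves s^3 + 15s^2 + 97s + 287 = 0.
This factors further as (s^2 + 8s + 41)(s + 7) = 0.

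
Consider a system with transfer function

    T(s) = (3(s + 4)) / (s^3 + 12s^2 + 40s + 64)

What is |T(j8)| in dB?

Substitute s = j8: numerator = 12 + j24, denominator = -704 - j192.
|T(j8)| = |12 + j24| / |-704 - j192| = 26.833 / 729.71 ≈ 0.03677.
In decibels: 20·log₁₀(0.03677) ≈ -28.7 dB.

|T(j8)|_dB ≈ -28.7 dB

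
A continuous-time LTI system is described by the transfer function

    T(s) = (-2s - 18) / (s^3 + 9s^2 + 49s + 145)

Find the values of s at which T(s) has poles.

s = -2 + 5j, -2 - 5j, -5

The poles are the roots of the denominator s^3 + 9s^2 + 49s + 145 = 0.
Trying s = -5: the polynomial evaluates to 0, so (s + 5) is a factor.
Dividing out leaves s^2 + 4s + 29 = 0.
The quadratic formula then gives s = -2 ± 5j.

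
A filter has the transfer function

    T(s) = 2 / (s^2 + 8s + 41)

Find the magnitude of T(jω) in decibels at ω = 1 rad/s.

Substitute s = j1: numerator = 2, denominator = 40 + j8.
|T(j1)| = |2| / |40 + j8| = 2 / 40.792 ≈ 0.04903.
In decibels: 20·log₁₀(0.04903) ≈ -26.2 dB.

|T(j1)|_dB ≈ -26.2 dB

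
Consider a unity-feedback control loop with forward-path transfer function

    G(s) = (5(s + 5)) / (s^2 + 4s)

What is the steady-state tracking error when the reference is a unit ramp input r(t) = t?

G(s) has one pole at the origin.
This is a Type 1 system. Kv = lim_{s→0} s·G(s) = 25/4.
e_ss = 1/Kv = 1/(25/4) = 4/25 ≈ 0.1600.

e_ss = 0.1600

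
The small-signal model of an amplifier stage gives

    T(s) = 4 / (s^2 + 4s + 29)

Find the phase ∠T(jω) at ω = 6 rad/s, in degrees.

At s = j6: numerator = 4, denominator = -7 + j24.
∠T = ∠num − ∠den = 0° − (106.26°) = -106.3°.

∠T(j6) ≈ -106.3°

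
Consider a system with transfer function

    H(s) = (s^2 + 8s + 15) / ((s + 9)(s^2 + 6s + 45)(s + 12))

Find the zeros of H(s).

s = -3, -5

Set the numerator to zero: s^2 + 8s + 15 = 0.
Factoring: (s + 3)(s + 5) = 0.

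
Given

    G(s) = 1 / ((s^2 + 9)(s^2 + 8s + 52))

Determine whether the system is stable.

marginally stable

The poles can be read from the denominator factors: s = ±3j, -4 ± 6j.
Since the simple pole(s) at s = ±3j lie on the jω-axis with none in the right half-plane, the system is marginally stable.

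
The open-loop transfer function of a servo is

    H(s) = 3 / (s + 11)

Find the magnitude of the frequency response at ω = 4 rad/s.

|H(j4)| ≈ 0.2563

Substitute s = j4: numerator = 3, denominator = 11 + j4.
|H(j4)| = |3| / |11 + j4| = 3 / 11.705 ≈ 0.2563.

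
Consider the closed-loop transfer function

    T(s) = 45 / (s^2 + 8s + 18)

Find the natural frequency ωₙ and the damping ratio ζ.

ωₙ ≈ 4.243 rad/s, ζ ≈ 0.9428

Compare the denominator to the standard form s^2 + 2ζωₙs + ωₙ².
ωₙ² = 18, so ωₙ = √18 ≈ 4.243 rad/s.
2ζωₙ = 8, so ζ = 8/(2·√18) ≈ 0.9428.
With ζ = 0.9428 the response is underdamped.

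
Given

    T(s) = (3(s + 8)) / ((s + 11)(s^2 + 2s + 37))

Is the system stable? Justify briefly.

The poles can be read from the denominator factors: s = -11, -1 + 6j, -1 - 6j.
Since all poles lie strictly in the left half-plane, the system is stable.

stable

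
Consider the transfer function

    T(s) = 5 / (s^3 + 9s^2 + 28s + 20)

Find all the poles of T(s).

The poles are the roots of the denominator s^3 + 9s^2 + 28s + 20 = 0.
Trying s = -1: the polynomial evaluates to 0, so (s + 1) is a factor.
Dividing out leaves s^2 + 8s + 20 = 0.
The quadratic formula then gives s = -4 ± 2j.

s = -4 ± 2j, -1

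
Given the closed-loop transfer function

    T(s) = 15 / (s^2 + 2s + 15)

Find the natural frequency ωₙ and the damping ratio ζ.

ωₙ ≈ 3.873 rad/s, ζ ≈ 0.2582

Compare the denominator to the standard form s^2 + 2ζωₙs + ωₙ².
ωₙ² = 15, so ωₙ = √15 ≈ 3.873 rad/s.
2ζωₙ = 2, so ζ = 2/(2·√15) ≈ 0.2582.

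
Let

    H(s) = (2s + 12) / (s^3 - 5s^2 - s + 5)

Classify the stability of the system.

unstable

The denominator s^3 - 5s^2 - s + 5 factors as (s + 1)(s - 5)(s - 1), giving poles at s = -1, 5, 1.
Since the pole(s) at s = 5, 1 lie in the right half-plane, the system is unstable.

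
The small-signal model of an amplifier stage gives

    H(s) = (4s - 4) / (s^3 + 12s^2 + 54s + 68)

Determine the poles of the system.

The poles are the roots of the denominator s^3 + 12s^2 + 54s + 68 = 0.
Trying s = -2: the polynomial evaluates to 0, so (s + 2) is a factor.
Dividing out leaves s^2 + 10s + 34 = 0.
The quadratic formula then gives s = -5 ± 3j.

s = -5 + 3j, -5 - 3j, -2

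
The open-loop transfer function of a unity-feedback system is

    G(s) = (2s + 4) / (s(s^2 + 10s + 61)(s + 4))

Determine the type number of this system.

Type 1

The denominator has 1 factor of s at the origin (free integrator), so this is a Type 1 system.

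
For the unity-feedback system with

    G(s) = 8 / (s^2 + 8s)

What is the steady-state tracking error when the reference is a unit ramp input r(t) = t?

e_ss = 1

G(s) has one pole at the origin.
This is a Type 1 system. Kv = lim_{s→0} s·G(s) = 8/8 = 1.
e_ss = 1/Kv = 1/(1) = 1.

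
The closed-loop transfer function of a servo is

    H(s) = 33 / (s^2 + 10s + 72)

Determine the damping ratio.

ζ ≈ 0.5893

Compare the denominator to the standard form s^2 + 2ζωₙs + ωₙ².
ωₙ² = 72, so ωₙ = √72 ≈ 8.485 rad/s.
2ζωₙ = 10, so ζ = 10/(2·√72) ≈ 0.5893.
With ζ = 0.5893 the response is underdamped.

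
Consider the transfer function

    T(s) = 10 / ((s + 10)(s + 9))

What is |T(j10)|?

Substitute s = j10: numerator = 10, denominator = -10 + j190.
|T(j10)| = |10| / |-10 + j190| = 10 / 190.26 ≈ 0.05256.

|T(j10)| ≈ 0.05256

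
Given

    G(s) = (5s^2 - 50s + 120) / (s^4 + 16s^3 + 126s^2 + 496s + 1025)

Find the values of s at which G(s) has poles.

The poles are the roots of the denominator s^4 + 16s^3 + 126s^2 + 496s + 1025 = 0.
No real roots exist; factor into two real quadratics: (s^2 + 10s + 41)(s^2 + 6s + 25) = 0.
Each quadratic gives a conjugate pair via the quadratic formula.

s = -5 ± 4j, -3 ± 4j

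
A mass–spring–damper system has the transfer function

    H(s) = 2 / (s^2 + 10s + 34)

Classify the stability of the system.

The denominator s^2 + 10s + 34 factors as (s^2 + 10s + 34), giving poles at s = -5 + 3j, -5 - 3j.
Since all poles lie strictly in the left half-plane, the system is stable.

stable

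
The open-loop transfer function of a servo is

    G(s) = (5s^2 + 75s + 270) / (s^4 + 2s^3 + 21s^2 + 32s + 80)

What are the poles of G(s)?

The poles are the roots of the denominator s^4 + 2s^3 + 21s^2 + 32s + 80 = 0.
No real roots exist; factor into two real quadratics: (s^2 + 16)(s^2 + 2s + 5) = 0.
Each quadratic gives a conjugate pair via the quadratic formula.

s = 4j, -4j, -1 + 2j, -1 - 2j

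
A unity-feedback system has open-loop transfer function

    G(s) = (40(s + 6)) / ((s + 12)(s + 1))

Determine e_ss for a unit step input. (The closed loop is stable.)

e_ss = 0.04762

G(s) has no poles at the origin.
This is a Type 0 system. Kp = lim_{s→0} G(s) = 240/12 = 20.
e_ss = 1/(1 + Kp) = 1/(1 + 20) = 1/21 ≈ 0.04762.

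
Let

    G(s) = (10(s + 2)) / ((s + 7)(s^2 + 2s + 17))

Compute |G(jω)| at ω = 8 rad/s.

|G(j8)| ≈ 0.1562

Substitute s = j8: numerator = 20 + j80, denominator = -457 - j264.
|G(j8)| = |20 + j80| / |-457 - j264| = 82.462 / 527.77 ≈ 0.1562.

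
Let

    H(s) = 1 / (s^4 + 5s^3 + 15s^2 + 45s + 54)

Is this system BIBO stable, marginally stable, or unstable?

marginally stable

The denominator s^4 + 5s^3 + 15s^2 + 45s + 54 factors as (s^2 + 9)(s + 2)(s + 3), giving poles at s = 3j, -3j, -2, -3.
Since the simple pole(s) at s = 3j, -3j lie on the jω-axis with none in the right half-plane, the system is marginally stable.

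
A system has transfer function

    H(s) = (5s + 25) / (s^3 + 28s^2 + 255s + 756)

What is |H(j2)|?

Substitute s = j2: numerator = 25 + j10, denominator = 644 + j502.
|H(j2)| = |25 + j10| / |644 + j502| = 26.926 / 816.54 ≈ 0.03298.

|H(j2)| ≈ 0.03298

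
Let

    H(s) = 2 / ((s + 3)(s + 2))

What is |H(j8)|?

|H(j8)| ≈ 0.02839

Substitute s = j8: numerator = 2, denominator = -58 + j40.
|H(j8)| = |2| / |-58 + j40| = 2 / 70.456 ≈ 0.02839.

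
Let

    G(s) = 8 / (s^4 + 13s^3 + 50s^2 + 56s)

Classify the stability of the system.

The denominator s^4 + 13s^3 + 50s^2 + 56s factors as s(s + 7)(s + 4)(s + 2), giving poles at s = 0, -7, -4, -2.
Since the simple pole(s) at s = 0 lie on the jω-axis with none in the right half-plane, the system is marginally stable.

marginally stable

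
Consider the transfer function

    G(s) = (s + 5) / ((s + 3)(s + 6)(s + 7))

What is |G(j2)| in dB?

Substitute s = j2: numerator = 5 + j2, denominator = 62 + j154.
|G(j2)| = |5 + j2| / |62 + j154| = 5.3852 / 166.01 ≈ 0.03244.
In decibels: 20·log₁₀(0.03244) ≈ -29.8 dB.

|G(j2)|_dB ≈ -29.8 dB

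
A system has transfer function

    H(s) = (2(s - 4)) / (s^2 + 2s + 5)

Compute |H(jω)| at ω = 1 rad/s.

|H(j1)| ≈ 1.844

Substitute s = j1: numerator = -8 + j2, denominator = 4 + j2.
|H(j1)| = |-8 + j2| / |4 + j2| = 8.2462 / 4.4721 ≈ 1.844.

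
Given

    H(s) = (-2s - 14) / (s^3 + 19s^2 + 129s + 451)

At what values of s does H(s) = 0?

Set the numerator to zero: -2s - 14 = 0, i.e. -2·(s + 7) = 0.
So s = -7.

s = -7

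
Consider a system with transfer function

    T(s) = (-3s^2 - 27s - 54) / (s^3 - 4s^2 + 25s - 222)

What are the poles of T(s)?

s = 6, -1 + 6j, -1 - 6j

The poles are the roots of the denominator s^3 - 4s^2 + 25s - 222 = 0.
Trying s = 6: the polynomial evaluates to 0, so (s - 6) is a factor.
Dividing out leaves s^2 + 2s + 37 = 0.
The quadratic formula then gives s = -1 ± 6j.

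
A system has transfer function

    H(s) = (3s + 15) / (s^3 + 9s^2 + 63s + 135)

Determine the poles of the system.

s = -3 ± 6j, -3

The poles are the roots of the denominator s^3 + 9s^2 + 63s + 135 = 0.
Trying s = -3: the polynomial evaluates to 0, so (s + 3) is a factor.
Dividing out leaves s^2 + 6s + 45 = 0.
The quadratic formula then gives s = -3 ± 6j.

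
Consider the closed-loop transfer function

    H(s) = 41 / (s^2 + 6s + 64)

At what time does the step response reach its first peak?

t_p ≈ 0.4236 s

Comparing s^2 + 6s + 64 to s^2 + 2ζωₙs + ωₙ²: ωₙ = 8 rad/s and ζ = 6/(2·8) = 0.375.
ζωₙ = 6/2 = 3, so ω_d = ωₙ√(1−ζ²) = √(ωₙ² − (ζωₙ)²) = √(64 − 3²) = √55 ≈ 7.416 rad/s.
t_p = π/ω_d = π/7.416 ≈ 0.4236 s.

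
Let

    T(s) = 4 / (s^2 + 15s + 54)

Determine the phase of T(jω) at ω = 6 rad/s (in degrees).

At s = j6: numerator = 4, denominator = 18 + j90.
∠T = ∠num − ∠den = 0° − (78.690°) = -78.69°.

∠T(j6) ≈ -78.69°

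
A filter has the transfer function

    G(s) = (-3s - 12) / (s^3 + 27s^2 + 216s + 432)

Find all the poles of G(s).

The poles are the roots of the denominator s^3 + 27s^2 + 216s + 432 = 0.
Trying s = -12: the polynomial evaluates to 0, so (s + 12) is a factor.
Dividing out leaves s^2 + 15s + 36 = 0.
Factoring the quadratic: (s + 12)(s + 3) = 0.

s = -12, -12, -3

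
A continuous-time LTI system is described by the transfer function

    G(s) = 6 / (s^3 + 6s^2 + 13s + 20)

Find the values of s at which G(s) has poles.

s = -1 ± 2j, -4

The poles are the roots of the denominator s^3 + 6s^2 + 13s + 20 = 0.
Trying s = -4: the polynomial evaluates to 0, so (s + 4) is a factor.
Dividing out leaves s^2 + 2s + 5 = 0.
The quadratic formula then gives s = -1 ± 2j.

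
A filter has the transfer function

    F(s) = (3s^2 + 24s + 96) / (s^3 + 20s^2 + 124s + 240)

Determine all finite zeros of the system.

s = -4 ± 4j

Set the numerator to zero: 3s^2 + 24s + 96 = 0, i.e. 3·(s^2 + 8s + 32) = 0.
Factoring: (s^2 + 8s + 32) = 0.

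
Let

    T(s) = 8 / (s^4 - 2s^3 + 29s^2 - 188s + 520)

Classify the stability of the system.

The denominator s^4 - 2s^3 + 29s^2 - 188s + 520 factors as (s^2 - 6s + 13)(s^2 + 4s + 40), giving poles at s = 3 ± 2j, -2 ± 6j.
Since the pole(s) at s = 3 + 2j, 3 - 2j lie in the right half-plane, the system is unstable.

unstable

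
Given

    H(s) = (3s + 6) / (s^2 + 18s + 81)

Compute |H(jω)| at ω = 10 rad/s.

Substitute s = j10: numerator = 6 + j30, denominator = -19 + j180.
|H(j10)| = |6 + j30| / |-19 + j180| = 30.594 / 181 ≈ 0.1690.

|H(j10)| ≈ 0.1690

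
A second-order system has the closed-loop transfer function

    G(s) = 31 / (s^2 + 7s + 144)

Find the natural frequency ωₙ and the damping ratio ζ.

ωₙ = 12 rad/s, ζ ≈ 0.2917

Compare the denominator to the standard form s^2 + 2ζωₙs + ωₙ².
ωₙ² = 144, so ωₙ = 12 rad/s.
2ζωₙ = 7, so ζ = 7/(2·12) ≈ 0.2917.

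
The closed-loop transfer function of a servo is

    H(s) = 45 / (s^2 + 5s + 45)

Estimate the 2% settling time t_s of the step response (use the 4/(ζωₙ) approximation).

Comparing s^2 + 5s + 45 to s^2 + 2ζωₙs + ωₙ²: ωₙ = √45 ≈ 6.708 rad/s and ζ = 5/(2·√45) ≈ 0.3727.
ζωₙ = 5/2 = 2.5, so t_s ≈ 4/(ζωₙ) = 4/2.5 = 1.600 s.

t_s ≈ 1.600 s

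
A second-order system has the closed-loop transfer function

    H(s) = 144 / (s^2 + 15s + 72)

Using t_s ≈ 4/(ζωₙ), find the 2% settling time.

Comparing s^2 + 15s + 72 to s^2 + 2ζωₙs + ωₙ²: ωₙ = √72 ≈ 8.485 rad/s and ζ = 15/(2·√72) ≈ 0.8839.
ζωₙ = 15/2 = 7.5, so t_s ≈ 4/(ζωₙ) = 4/7.5 ≈ 0.5333 s.

t_s ≈ 0.5333 s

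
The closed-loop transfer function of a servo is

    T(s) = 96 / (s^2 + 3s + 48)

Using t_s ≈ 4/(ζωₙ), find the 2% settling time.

Comparing s^2 + 3s + 48 to s^2 + 2ζωₙs + ωₙ²: ωₙ = √48 ≈ 6.928 rad/s and ζ = 3/(2·√48) ≈ 0.2165.
ζωₙ = 3/2 = 1.5, so t_s ≈ 4/(ζωₙ) = 4/1.5 ≈ 2.667 s.

t_s ≈ 2.667 s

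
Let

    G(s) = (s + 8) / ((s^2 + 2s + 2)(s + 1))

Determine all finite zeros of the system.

Set the numerator to zero: s + 8 = 0.
So s = -8.

s = -8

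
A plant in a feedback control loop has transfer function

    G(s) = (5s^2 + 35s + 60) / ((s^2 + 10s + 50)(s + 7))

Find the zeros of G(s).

Set the numerator to zero: 5s^2 + 35s + 60 = 0, i.e. 5·(s^2 + 7s + 12) = 0.
Factoring: (s + 3)(s + 4) = 0.

s = -3, -4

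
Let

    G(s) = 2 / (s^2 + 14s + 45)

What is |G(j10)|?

|G(j10)| ≈ 0.01330

Substitute s = j10: numerator = 2, denominator = -55 + j140.
|G(j10)| = |2| / |-55 + j140| = 2 / 150.42 ≈ 0.01330.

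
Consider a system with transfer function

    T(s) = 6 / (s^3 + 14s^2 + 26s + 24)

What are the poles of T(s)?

s = -1 + j, -1 - j, -12

The poles are the roots of the denominator s^3 + 14s^2 + 26s + 24 = 0.
Trying s = -12: the polynomial evaluates to 0, so (s + 12) is a factor.
Dividing out leaves s^2 + 2s + 2 = 0.
The quadratic formula then gives s = -1 ± 1j.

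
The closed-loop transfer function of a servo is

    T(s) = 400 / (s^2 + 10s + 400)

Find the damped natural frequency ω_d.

ω_d ≈ 19.36 rad/s

Comparing s^2 + 10s + 400 to s^2 + 2ζωₙs + ωₙ²: ωₙ = 20 rad/s and ζ = 10/(2·20) = 0.25.
ζωₙ = 10/2 = 5, so ω_d = ωₙ√(1−ζ²) = √(ωₙ² − (ζωₙ)²) = √(400 − 5²) = √375 ≈ 19.36 rad/s.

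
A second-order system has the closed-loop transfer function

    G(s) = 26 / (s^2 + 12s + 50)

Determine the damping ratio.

Compare the denominator to the standard form s^2 + 2ζωₙs + ωₙ².
ωₙ² = 50, so ωₙ = √50 ≈ 7.071 rad/s.
2ζωₙ = 12, so ζ = 12/(2·√50) ≈ 0.8485.

ζ ≈ 0.8485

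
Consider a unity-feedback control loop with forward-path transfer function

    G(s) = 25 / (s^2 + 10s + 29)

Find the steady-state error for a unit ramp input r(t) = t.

e_ss = ∞

G(s) has no poles at the origin.
This is a Type 0 system; Kv = lim_{s→0} s·G(s) = 0, so the steady-state error for a ramp input is infinite.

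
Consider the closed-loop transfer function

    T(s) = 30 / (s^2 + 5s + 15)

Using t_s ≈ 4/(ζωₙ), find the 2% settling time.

Comparing s^2 + 5s + 15 to s^2 + 2ζωₙs + ωₙ²: ωₙ = √15 ≈ 3.873 rad/s and ζ = 5/(2·√15) ≈ 0.6455.
ζωₙ = 5/2 = 2.5, so t_s ≈ 4/(ζωₙ) = 4/2.5 = 1.600 s.

t_s ≈ 1.600 s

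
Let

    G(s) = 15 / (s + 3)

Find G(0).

Set s = 0: G(0) = (15) / (3) = 5.

G(0) = 5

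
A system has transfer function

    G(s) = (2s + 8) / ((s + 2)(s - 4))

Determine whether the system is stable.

The poles can be read from the denominator factors: s = -2, 4.
Since the pole(s) at s = 4 lie in the right half-plane, the system is unstable.

unstable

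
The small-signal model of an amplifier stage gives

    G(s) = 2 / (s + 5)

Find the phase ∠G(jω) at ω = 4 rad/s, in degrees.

At s = j4: numerator = 2, denominator = 5 + j4.
∠G = ∠num − ∠den = 0° − (38.660°) = -38.66°.

∠G(j4) ≈ -38.66°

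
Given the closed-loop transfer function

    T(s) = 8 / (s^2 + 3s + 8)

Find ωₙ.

ωₙ ≈ 2.828 rad/s

Compare the denominator to the standard form s^2 + 2ζωₙs + ωₙ².
ωₙ² = 8, so ωₙ = √8 ≈ 2.828 rad/s.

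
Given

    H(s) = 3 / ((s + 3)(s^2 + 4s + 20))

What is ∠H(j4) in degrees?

∠H(j4) ≈ -129.1°

At s = j4: numerator = 3, denominator = -52 + j64.
∠H = ∠num − ∠den = 0° − (129.09°) = -129.1°.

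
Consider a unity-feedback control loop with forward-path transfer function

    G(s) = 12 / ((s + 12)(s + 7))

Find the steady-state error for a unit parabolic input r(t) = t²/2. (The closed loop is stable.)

G(s) has no poles at the origin.
This is a Type 0 system; Ka = lim_{s→0} s^2·G(s) = 0, so the steady-state error for a parabola input is infinite.

e_ss = ∞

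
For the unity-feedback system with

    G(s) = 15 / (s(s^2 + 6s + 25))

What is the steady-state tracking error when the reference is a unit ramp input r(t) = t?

G(s) has one pole at the origin.
This is a Type 1 system. Kv = lim_{s→0} s·G(s) = 15/25 = 3/5.
e_ss = 1/Kv = 1/(3/5) = 5/3 ≈ 1.667.

e_ss = 1.667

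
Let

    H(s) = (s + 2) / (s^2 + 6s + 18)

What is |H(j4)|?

|H(j4)| ≈ 0.1857

Substitute s = j4: numerator = 2 + j4, denominator = 2 + j24.
|H(j4)| = |2 + j4| / |2 + j24| = 4.4721 / 24.083 ≈ 0.1857.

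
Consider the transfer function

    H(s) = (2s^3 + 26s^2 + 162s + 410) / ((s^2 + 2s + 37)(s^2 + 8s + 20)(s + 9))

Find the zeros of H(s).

s = -4 + 5j, -4 - 5j, -5

Set the numerator to zero: 2s^3 + 26s^2 + 162s + 410 = 0, i.e. 2·(s^3 + 13s^2 + 81s + 205) = 0.
Factoring: (s^2 + 8s + 41)(s + 5) = 0.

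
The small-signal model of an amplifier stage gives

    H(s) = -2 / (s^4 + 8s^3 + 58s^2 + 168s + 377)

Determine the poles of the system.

The poles are the roots of the denominator s^4 + 8s^3 + 58s^2 + 168s + 377 = 0.
No real roots exist; factor into two real quadratics: (s^2 + 4s + 13)(s^2 + 4s + 29) = 0.
Each quadratic gives a conjugate pair via the quadratic formula.

s = -2 + 3j, -2 - 3j, -2 + 5j, -2 - 5j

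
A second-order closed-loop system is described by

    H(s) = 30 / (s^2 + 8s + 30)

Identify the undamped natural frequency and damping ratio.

ωₙ ≈ 5.477 rad/s, ζ ≈ 0.7303

Compare the denominator to the standard form s^2 + 2ζωₙs + ωₙ².
ωₙ² = 30, so ωₙ = √30 ≈ 5.477 rad/s.
2ζωₙ = 8, so ζ = 8/(2·√30) ≈ 0.7303.
With ζ = 0.7303 the response is underdamped.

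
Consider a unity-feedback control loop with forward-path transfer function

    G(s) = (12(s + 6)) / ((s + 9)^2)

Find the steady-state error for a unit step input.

e_ss = 0.5294

G(s) has no poles at the origin.
This is a Type 0 system. Kp = lim_{s→0} G(s) = 72/81 = 8/9.
e_ss = 1/(1 + Kp) = 1/(1 + 8/9) = 9/17 ≈ 0.5294.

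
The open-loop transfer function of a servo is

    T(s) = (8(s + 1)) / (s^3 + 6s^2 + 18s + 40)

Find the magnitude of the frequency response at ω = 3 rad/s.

|T(j3)| ≈ 0.8318

Substitute s = j3: numerator = 8 + j24, denominator = -14 + j27.
|T(j3)| = |8 + j24| / |-14 + j27| = 25.298 / 30.414 ≈ 0.8318.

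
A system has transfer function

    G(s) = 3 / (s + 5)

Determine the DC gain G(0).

G(0) = 3/5 ≈ 0.6000

At s = 0 each factor (s + a) contributes a and each (s^2 + bs + c) contributes c.
G(0) = 3·1 / ((5)) = 3/5 = 3/5.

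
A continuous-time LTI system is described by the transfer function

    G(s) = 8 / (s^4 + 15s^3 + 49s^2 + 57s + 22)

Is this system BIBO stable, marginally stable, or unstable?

The denominator s^4 + 15s^3 + 49s^2 + 57s + 22 factors as (s + 1)^2(s + 2)(s + 11), giving poles at s = -1, -2, -1, -11.
Since all poles lie strictly in the left half-plane, the system is stable.

stable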